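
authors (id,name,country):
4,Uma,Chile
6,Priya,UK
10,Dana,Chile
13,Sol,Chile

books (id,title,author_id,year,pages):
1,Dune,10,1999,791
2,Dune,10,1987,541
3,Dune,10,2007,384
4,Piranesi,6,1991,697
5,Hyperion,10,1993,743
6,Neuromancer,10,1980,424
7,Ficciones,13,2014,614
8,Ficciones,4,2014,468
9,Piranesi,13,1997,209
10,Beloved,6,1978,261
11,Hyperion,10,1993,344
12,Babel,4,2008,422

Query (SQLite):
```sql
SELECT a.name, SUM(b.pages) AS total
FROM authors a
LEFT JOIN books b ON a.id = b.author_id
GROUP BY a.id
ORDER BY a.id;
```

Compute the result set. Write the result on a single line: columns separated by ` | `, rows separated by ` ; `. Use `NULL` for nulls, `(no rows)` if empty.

Uma | 890 ; Priya | 958 ; Dana | 3227 ; Sol | 823

LEFT JOIN keeps every authors row; unmatched ones get NULL for books columns.
Group by authors.id and compute SUM(b.pages). SUM over an all-NULL group is NULL.
  4: ids {8, 12} → SUM(b.pages)=890
  6: ids {4, 10} → SUM(b.pages)=958
  10: ids {1, 2, 3, 5, 6, 11} → SUM(b.pages)=3227
  13: ids {7, 9} → SUM(b.pages)=823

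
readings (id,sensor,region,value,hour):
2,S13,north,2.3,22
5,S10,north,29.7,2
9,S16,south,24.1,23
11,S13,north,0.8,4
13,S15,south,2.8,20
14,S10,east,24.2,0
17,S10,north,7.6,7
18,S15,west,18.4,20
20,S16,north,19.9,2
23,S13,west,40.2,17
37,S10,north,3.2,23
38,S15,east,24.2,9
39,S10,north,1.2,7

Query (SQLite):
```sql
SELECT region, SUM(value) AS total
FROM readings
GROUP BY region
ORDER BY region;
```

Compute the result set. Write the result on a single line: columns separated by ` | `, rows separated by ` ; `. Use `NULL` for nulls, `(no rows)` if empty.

east | 48.4 ; north | 64.7 ; south | 26.9 ; west | 58.6

Partition readings by region; compute SUM(value) within each group.
  east: ids {14, 38} → SUM(value)=48.4
  north: ids {2, 5, 11, 17, 20, 37, 39} → SUM(value)=64.7
  south: ids {9, 13} → SUM(value)=26.9
  west: ids {18, 23} → SUM(value)=58.6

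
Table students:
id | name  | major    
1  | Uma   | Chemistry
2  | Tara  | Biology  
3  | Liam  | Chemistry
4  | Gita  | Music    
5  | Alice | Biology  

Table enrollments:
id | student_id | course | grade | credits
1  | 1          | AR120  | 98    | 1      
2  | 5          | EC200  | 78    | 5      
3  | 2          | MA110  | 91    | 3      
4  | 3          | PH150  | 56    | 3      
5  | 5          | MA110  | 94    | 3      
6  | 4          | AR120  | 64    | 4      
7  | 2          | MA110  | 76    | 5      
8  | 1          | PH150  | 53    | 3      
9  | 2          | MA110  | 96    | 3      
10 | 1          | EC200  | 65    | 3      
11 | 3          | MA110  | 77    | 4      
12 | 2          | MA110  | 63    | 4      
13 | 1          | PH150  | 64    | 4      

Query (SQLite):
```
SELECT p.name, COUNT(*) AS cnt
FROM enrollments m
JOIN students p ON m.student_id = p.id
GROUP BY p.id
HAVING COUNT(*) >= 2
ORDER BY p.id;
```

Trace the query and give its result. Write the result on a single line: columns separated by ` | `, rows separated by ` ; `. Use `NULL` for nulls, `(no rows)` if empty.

Uma | 4 ; Tara | 4 ; Liam | 2 ; Alice | 2

Join each enrollments row to its students via student_id.
Group joined rows by students.id; compute COUNT(*) per group.
HAVING: keep groups with count ≥ 2.
  1: ids {1, 8, 10, 13} → COUNT(*)=4
  2: ids {3, 7, 9, 12} → COUNT(*)=4
  3: ids {4, 11} → COUNT(*)=2
  4: ids {6} → COUNT(*)=1
  5: ids {2, 5} → COUNT(*)=2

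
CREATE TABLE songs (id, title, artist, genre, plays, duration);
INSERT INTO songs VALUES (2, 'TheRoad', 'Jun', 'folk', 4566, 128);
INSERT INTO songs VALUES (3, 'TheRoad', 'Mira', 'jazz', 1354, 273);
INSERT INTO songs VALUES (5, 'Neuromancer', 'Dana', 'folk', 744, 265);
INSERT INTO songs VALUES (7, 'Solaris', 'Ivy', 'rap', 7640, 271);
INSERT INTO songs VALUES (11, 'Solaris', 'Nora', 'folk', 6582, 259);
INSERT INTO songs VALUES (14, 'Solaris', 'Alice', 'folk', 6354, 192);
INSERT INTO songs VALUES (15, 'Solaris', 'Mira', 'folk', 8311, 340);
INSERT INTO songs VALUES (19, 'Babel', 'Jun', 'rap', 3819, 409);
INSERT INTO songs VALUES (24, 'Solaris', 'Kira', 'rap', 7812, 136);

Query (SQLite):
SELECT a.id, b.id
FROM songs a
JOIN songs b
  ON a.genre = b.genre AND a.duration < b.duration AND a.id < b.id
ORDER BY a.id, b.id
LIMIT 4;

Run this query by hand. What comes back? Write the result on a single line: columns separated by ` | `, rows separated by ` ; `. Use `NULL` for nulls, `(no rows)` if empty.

2 | 5 ; 2 | 11 ; 2 | 14 ; 2 | 15

Pairs (a,b) with same genre, a.duration < b.duration, a.id < b.id.
genre groups: folk:{2,5,11,14,15} jazz:{3} rap:{7,19,24}
Ordered by (a.id, b.id); first 4.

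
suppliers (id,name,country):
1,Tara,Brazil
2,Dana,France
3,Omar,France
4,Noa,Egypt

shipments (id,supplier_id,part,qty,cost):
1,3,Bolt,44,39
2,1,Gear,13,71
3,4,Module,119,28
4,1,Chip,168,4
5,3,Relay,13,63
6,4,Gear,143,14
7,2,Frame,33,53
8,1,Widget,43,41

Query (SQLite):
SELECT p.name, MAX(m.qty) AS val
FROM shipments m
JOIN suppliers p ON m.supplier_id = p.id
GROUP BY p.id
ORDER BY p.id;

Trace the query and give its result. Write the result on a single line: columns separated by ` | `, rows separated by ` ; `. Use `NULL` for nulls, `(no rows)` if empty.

Tara | 168 ; Dana | 33 ; Omar | 44 ; Noa | 143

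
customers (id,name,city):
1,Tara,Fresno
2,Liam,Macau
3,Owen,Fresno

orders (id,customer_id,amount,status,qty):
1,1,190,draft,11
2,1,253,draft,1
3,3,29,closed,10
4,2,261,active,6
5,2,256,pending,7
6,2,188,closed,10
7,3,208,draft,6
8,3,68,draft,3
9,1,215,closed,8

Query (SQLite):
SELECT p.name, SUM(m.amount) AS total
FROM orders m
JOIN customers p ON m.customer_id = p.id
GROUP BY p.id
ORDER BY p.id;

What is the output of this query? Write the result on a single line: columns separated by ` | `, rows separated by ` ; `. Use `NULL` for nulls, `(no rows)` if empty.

Join each orders row to its customers via customer_id.
Group joined rows by customers.id; compute SUM(m.amount) per group.
  1: ids {1, 2, 9} → SUM(m.amount)=658
  2: ids {4, 5, 6} → SUM(m.amount)=705
  3: ids {3, 7, 8} → SUM(m.amount)=305

Tara | 658 ; Liam | 705 ; Owen | 305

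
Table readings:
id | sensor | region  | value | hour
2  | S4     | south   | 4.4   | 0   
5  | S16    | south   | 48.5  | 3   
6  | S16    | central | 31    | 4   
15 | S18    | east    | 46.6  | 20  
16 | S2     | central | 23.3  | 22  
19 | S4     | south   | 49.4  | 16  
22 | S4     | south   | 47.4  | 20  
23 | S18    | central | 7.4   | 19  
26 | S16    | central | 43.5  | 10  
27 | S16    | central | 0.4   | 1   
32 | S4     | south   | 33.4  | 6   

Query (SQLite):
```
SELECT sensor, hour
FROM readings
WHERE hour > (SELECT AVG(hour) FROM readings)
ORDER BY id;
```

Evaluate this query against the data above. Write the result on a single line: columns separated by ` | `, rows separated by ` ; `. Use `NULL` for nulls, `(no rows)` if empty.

Scalar subquery: AVG(hour) over all readings rows = 11.0.
Keep rows where hour > that value.

S18 | 20 ; S2 | 22 ; S4 | 16 ; S4 | 20 ; S18 | 19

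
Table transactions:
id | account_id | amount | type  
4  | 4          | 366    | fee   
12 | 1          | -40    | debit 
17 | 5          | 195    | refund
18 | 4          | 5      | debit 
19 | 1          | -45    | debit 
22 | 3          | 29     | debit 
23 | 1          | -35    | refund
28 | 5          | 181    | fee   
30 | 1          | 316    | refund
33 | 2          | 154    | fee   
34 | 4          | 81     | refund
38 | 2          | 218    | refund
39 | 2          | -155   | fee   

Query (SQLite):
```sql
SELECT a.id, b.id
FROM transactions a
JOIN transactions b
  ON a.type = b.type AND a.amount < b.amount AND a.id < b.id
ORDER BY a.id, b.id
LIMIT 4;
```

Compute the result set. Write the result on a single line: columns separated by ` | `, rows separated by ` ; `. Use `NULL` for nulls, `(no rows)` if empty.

12 | 18 ; 12 | 22 ; 17 | 30 ; 17 | 38

Pairs (a,b) with same type, a.amount < b.amount, a.id < b.id.
type groups: debit:{12,18,19,22} fee:{4,28,33,39} refund:{17,23,30,34,38}
Ordered by (a.id, b.id); first 4.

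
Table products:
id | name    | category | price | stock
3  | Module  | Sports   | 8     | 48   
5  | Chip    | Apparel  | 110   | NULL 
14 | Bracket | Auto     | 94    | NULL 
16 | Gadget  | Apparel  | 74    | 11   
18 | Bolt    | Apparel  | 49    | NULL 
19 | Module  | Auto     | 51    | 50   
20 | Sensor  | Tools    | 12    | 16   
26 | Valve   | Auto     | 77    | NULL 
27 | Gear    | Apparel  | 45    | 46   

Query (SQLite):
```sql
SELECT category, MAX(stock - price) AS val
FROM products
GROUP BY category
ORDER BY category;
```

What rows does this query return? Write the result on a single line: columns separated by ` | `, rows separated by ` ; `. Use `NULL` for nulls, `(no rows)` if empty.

Apparel | 1 ; Auto | -1 ; Sports | 40 ; Tools | 4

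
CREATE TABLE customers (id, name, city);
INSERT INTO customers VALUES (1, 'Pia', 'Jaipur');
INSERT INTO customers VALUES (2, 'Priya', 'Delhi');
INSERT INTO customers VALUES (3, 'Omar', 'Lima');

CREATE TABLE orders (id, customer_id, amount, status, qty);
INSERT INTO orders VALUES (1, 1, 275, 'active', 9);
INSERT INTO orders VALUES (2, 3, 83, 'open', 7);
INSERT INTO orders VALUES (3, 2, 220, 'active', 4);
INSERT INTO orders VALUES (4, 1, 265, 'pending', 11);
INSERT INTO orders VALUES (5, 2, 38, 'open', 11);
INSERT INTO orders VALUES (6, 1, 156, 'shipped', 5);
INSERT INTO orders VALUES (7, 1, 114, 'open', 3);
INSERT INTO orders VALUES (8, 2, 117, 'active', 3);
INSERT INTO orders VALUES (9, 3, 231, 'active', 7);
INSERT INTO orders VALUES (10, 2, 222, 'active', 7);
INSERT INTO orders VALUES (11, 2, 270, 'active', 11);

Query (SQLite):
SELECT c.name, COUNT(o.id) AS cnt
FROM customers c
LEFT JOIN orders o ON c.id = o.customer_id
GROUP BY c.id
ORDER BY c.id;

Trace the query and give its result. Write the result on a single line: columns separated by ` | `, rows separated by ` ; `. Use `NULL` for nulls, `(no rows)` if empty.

Pia | 4 ; Priya | 5 ; Omar | 2

LEFT JOIN keeps every customers row; unmatched ones get NULL for orders columns.
Group by customers.id and compute COUNT(o.id). COUNT(col) of an all-NULL group is 0.
  1: ids {1, 4, 6, 7} → COUNT(o.id)=4
  2: ids {3, 5, 8, 10, 11} → COUNT(o.id)=5
  3: ids {2, 9} → COUNT(o.id)=2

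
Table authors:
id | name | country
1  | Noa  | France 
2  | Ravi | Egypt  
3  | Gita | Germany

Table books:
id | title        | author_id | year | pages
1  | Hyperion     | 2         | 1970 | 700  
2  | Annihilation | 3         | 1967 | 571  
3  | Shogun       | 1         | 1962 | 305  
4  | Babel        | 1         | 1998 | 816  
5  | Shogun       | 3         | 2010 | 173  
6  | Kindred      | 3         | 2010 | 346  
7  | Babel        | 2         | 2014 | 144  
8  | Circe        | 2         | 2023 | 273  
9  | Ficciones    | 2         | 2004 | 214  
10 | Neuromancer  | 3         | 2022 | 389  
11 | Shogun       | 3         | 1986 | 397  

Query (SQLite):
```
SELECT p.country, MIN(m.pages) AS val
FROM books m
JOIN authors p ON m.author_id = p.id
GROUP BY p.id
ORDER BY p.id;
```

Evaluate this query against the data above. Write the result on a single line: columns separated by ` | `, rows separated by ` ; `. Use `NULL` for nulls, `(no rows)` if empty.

France | 305 ; Egypt | 144 ; Germany | 173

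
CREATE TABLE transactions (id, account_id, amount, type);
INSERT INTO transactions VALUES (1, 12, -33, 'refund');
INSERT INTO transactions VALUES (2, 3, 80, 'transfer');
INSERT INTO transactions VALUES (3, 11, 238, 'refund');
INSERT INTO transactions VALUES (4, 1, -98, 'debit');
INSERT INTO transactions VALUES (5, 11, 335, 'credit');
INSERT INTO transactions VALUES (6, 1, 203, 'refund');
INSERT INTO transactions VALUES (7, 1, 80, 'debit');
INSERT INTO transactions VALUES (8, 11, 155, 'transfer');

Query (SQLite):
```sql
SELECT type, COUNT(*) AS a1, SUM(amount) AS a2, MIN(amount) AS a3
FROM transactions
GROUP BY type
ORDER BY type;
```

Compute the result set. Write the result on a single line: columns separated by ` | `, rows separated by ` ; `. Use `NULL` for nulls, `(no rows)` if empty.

Group transactions by type.
Per group compute: COUNT(*), SUM(amount), MIN(amount).
  credit: ids {5} → COUNT(*)=1, SUM(amount)=335, MIN(amount)=335
  debit: ids {4, 7} → COUNT(*)=2, SUM(amount)=-18, MIN(amount)=-98
  refund: ids {1, 3, 6} → COUNT(*)=3, SUM(amount)=408, MIN(amount)=-33
  transfer: ids {2, 8} → COUNT(*)=2, SUM(amount)=235, MIN(amount)=80

credit | 1 | 335 | 335 ; debit | 2 | -18 | -98 ; refund | 3 | 408 | -33 ; transfer | 2 | 235 | 80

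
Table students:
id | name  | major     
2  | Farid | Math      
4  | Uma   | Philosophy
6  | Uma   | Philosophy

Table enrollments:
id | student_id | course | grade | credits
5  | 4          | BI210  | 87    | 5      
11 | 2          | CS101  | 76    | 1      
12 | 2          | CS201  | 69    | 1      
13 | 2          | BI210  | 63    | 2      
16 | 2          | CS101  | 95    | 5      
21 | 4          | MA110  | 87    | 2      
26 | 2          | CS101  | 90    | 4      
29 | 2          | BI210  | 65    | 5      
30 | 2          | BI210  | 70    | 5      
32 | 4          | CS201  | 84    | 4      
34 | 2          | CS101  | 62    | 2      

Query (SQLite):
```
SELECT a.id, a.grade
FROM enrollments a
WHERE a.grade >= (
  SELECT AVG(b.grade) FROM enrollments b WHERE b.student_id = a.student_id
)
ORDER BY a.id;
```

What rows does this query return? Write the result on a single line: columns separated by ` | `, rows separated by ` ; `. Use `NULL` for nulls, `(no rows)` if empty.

5 | 87 ; 11 | 76 ; 16 | 95 ; 21 | 87 ; 26 | 90

For each enrollments row a, compute AVG(grade) over rows sharing a.student_id.
Keep row a if a.grade >= that per-group AVG.
  student_id=2: AVG(grade) = 73.75
  student_id=4: AVG(grade) = 86.0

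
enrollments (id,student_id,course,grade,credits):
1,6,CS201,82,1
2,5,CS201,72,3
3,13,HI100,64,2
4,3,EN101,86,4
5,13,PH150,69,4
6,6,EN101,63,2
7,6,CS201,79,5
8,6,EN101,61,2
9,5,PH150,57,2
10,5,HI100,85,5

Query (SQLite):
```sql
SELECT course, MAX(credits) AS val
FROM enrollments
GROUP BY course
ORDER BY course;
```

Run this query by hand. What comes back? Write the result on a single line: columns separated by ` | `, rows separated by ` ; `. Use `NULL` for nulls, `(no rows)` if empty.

CS201 | 5 ; EN101 | 4 ; HI100 | 5 ; PH150 | 4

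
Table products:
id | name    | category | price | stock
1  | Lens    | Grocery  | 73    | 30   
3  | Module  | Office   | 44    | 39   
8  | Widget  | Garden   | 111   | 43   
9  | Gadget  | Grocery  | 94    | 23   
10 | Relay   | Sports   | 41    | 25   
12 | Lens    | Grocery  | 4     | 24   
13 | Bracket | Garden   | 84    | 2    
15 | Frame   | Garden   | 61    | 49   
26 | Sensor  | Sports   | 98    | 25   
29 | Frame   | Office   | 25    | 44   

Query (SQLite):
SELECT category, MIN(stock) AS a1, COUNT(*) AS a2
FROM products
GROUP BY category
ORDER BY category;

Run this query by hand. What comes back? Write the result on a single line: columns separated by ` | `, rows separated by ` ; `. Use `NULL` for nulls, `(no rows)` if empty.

Garden | 2 | 3 ; Grocery | 23 | 3 ; Office | 39 | 2 ; Sports | 25 | 2

Group products by category.
Per group compute: MIN(stock), COUNT(*).
  Garden: ids {8, 13, 15} → MIN(stock)=2, COUNT(*)=3
  Grocery: ids {1, 9, 12} → MIN(stock)=23, COUNT(*)=3
  Office: ids {3, 29} → MIN(stock)=39, COUNT(*)=2
  Sports: ids {10, 26} → MIN(stock)=25, COUNT(*)=2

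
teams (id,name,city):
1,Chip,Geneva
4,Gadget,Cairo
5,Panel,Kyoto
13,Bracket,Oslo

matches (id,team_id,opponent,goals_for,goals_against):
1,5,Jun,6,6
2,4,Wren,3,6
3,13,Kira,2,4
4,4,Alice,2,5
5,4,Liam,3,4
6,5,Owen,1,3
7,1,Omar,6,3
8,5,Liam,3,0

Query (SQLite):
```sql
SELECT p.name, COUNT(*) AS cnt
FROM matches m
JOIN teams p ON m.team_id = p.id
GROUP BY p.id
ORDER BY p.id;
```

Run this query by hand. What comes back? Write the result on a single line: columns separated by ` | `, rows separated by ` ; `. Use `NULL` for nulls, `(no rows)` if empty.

Chip | 1 ; Gadget | 3 ; Panel | 3 ; Bracket | 1

Join each matches row to its teams via team_id.
Group joined rows by teams.id; compute COUNT(*) per group.
  1: ids {7} → COUNT(*)=1
  4: ids {2, 4, 5} → COUNT(*)=3
  5: ids {1, 6, 8} → COUNT(*)=3
  13: ids {3} → COUNT(*)=1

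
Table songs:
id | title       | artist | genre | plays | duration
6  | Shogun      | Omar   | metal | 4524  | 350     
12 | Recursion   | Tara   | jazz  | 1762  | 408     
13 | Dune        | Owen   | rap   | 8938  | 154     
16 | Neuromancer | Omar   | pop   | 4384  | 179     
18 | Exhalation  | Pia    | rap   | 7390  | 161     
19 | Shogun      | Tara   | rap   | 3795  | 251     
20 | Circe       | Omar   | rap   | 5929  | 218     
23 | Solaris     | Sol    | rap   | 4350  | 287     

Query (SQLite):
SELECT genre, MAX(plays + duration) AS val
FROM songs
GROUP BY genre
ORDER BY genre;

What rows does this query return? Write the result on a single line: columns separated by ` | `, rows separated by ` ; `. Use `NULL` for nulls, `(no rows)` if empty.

For each row compute plays + duration.
Group by genre; take MAX of the expression per group.
  jazz: ids {12} → MAX(plays + duration)=2170
  metal: ids {6} → MAX(plays + duration)=4874
  pop: ids {16} → MAX(plays + duration)=4563
  rap: ids {13, 18, 19, 20, 23} → MAX(plays + duration)=9092

jazz | 2170 ; metal | 4874 ; pop | 4563 ; rap | 9092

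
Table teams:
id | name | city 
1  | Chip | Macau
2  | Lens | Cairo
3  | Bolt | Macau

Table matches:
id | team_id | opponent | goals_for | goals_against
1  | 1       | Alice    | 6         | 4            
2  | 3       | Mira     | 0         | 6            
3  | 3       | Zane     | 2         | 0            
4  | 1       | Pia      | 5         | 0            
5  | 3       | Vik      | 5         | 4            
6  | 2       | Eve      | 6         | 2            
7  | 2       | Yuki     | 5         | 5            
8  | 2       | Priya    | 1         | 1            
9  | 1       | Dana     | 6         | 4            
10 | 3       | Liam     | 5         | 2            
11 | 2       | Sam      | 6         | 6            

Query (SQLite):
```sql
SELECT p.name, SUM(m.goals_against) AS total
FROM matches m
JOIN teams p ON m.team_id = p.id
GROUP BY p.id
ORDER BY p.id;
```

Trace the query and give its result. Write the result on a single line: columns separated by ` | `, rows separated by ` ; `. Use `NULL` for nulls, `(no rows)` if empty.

Join each matches row to its teams via team_id.
Group joined rows by teams.id; compute SUM(m.goals_against) per group.
  1: ids {1, 4, 9} → SUM(m.goals_against)=8
  2: ids {6, 7, 8, 11} → SUM(m.goals_against)=14
  3: ids {2, 3, 5, 10} → SUM(m.goals_against)=12

Chip | 8 ; Lens | 14 ; Bolt | 12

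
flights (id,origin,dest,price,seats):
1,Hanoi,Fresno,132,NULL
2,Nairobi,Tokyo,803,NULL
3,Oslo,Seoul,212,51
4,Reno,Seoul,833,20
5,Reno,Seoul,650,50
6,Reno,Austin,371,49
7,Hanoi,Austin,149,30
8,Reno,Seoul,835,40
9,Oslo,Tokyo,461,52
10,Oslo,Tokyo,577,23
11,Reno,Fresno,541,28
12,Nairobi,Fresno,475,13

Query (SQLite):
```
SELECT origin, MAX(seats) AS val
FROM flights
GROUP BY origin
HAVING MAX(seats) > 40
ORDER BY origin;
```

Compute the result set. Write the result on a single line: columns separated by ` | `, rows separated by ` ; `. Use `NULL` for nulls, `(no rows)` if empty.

Oslo | 52 ; Reno | 50

Partition flights by origin; compute MAX(seats) within each group.
HAVING: keep groups where MAX(seats) > 40.
  Hanoi: ids {1, 7} → MAX(seats)=30
  Nairobi: ids {2, 12} → MAX(seats)=13
  Oslo: ids {3, 9, 10} → MAX(seats)=52
  Reno: ids {4, 5, 6, 8, 11} → MAX(seats)=50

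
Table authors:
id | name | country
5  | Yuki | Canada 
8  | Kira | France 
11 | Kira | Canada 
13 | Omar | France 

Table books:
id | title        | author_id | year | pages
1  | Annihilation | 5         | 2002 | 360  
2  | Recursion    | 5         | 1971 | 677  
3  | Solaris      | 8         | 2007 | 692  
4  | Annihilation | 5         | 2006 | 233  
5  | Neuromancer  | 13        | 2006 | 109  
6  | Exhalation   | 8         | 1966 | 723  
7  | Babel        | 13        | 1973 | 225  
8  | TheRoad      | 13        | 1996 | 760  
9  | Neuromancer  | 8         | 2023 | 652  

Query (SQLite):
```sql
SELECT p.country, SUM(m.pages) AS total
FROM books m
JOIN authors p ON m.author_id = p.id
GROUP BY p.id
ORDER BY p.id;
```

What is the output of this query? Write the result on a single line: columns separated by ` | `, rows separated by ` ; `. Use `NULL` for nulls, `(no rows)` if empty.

Canada | 1270 ; France | 2067 ; France | 1094

Join each books row to its authors via author_id.
Group joined rows by authors.id; compute SUM(m.pages) per group.
  5: ids {1, 2, 4} → SUM(m.pages)=1270
  8: ids {3, 6, 9} → SUM(m.pages)=2067
  13: ids {5, 7, 8} → SUM(m.pages)=1094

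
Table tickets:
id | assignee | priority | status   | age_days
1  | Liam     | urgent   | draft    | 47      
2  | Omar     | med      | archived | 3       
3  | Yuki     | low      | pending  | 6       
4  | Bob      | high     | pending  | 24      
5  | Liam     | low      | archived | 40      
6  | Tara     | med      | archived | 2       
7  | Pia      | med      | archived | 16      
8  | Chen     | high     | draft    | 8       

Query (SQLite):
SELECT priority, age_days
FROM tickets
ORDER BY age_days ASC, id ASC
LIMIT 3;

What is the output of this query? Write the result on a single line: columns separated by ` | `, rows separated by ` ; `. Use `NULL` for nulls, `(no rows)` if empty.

med | 2 ; med | 3 ; low | 6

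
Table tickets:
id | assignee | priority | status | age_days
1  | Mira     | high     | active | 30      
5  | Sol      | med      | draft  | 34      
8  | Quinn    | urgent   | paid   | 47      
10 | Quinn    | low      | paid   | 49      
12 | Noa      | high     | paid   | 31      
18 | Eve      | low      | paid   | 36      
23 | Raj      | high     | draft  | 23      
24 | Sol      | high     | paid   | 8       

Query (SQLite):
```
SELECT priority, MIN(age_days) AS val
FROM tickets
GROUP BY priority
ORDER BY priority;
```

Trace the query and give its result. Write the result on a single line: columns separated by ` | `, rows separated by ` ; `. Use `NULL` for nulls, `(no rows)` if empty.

Partition tickets by priority; compute MIN(age_days) within each group.
  high: ids {1, 12, 23, 24} → MIN(age_days)=8
  low: ids {10, 18} → MIN(age_days)=36
  med: ids {5} → MIN(age_days)=34
  urgent: ids {8} → MIN(age_days)=47

high | 8 ; low | 36 ; med | 34 ; urgent | 47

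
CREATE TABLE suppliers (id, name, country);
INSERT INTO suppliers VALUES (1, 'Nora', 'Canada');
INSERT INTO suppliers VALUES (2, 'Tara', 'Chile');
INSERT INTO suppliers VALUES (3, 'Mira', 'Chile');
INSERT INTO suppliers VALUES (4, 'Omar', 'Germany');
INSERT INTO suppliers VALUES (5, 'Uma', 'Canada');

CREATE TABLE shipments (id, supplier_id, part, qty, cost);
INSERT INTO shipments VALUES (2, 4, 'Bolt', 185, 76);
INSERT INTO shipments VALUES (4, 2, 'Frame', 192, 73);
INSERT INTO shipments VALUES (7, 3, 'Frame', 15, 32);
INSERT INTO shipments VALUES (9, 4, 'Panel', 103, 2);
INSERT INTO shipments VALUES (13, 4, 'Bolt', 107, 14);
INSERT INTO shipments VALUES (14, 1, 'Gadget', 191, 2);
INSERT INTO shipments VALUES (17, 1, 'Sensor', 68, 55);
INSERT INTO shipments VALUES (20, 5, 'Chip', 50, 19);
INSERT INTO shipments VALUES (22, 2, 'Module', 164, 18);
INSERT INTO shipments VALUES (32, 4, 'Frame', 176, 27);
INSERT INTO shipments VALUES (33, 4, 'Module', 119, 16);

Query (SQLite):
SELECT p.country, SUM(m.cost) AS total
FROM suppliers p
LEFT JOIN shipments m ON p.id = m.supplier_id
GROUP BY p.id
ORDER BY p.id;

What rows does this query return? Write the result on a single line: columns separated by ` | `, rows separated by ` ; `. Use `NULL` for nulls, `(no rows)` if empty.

Canada | 57 ; Chile | 91 ; Chile | 32 ; Germany | 135 ; Canada | 19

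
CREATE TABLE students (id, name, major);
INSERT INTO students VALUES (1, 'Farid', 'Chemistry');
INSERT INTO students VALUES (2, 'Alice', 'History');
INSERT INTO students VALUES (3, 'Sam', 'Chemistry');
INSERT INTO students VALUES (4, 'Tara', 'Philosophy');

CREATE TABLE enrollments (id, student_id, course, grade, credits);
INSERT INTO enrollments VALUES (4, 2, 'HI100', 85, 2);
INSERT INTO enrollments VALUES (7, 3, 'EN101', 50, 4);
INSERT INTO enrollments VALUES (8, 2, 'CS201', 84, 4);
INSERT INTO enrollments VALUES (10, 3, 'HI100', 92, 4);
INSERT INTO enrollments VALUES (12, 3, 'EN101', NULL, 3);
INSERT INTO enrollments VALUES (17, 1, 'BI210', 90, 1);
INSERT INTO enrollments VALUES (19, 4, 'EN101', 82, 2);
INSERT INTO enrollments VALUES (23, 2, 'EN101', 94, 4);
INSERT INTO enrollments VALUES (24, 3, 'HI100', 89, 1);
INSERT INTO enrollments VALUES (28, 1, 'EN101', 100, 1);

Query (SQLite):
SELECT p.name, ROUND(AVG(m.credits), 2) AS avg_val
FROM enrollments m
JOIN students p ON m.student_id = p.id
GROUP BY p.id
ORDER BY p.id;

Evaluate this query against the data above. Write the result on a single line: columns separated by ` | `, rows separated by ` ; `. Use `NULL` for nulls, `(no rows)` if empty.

Join each enrollments row to its students via student_id.
Group joined rows by students.id; compute ROUND(AVG(m.credits), 2) per group.
  1: ids {17, 28} → ROUND(AVG(m.credits), 2)=1
  2: ids {4, 8, 23} → ROUND(AVG(m.credits), 2)=3.33
  3: ids {7, 10, 12, 24} → ROUND(AVG(m.credits), 2)=3
  4: ids {19} → ROUND(AVG(m.credits), 2)=2

Farid | 1 ; Alice | 3.33 ; Sam | 3 ; Tara | 2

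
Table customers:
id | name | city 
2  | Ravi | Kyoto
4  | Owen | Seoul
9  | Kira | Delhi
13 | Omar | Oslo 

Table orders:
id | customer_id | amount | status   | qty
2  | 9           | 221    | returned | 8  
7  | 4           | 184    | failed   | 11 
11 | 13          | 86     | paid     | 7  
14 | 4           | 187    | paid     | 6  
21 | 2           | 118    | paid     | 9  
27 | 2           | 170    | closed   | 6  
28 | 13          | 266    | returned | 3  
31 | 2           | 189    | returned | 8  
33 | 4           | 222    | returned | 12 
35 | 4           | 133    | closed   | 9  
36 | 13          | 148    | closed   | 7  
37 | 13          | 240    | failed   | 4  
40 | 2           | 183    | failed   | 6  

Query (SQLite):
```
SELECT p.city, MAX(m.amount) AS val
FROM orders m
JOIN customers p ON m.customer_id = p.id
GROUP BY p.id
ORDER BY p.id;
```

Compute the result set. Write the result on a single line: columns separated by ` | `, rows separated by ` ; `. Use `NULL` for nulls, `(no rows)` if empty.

Join each orders row to its customers via customer_id.
Group joined rows by customers.id; compute MAX(m.amount) per group.
  2: ids {21, 27, 31, 40} → MAX(m.amount)=189
  4: ids {7, 14, 33, 35} → MAX(m.amount)=222
  9: ids {2} → MAX(m.amount)=221
  13: ids {11, 28, 36, 37} → MAX(m.amount)=266

Kyoto | 189 ; Seoul | 222 ; Delhi | 221 ; Oslo | 266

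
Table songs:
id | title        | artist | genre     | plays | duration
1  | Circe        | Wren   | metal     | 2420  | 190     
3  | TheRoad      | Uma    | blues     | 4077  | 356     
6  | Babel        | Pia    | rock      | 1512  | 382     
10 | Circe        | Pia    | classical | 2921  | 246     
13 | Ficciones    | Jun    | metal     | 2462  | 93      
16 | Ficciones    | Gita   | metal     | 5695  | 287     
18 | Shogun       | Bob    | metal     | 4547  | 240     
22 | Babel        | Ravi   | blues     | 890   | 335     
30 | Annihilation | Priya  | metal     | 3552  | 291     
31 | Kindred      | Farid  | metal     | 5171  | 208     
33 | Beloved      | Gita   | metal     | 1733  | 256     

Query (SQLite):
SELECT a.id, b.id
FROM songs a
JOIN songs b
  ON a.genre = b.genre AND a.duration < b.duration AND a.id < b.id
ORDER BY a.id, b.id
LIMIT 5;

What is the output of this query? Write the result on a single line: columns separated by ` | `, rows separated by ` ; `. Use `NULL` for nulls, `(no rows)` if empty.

1 | 16 ; 1 | 18 ; 1 | 30 ; 1 | 31 ; 1 | 33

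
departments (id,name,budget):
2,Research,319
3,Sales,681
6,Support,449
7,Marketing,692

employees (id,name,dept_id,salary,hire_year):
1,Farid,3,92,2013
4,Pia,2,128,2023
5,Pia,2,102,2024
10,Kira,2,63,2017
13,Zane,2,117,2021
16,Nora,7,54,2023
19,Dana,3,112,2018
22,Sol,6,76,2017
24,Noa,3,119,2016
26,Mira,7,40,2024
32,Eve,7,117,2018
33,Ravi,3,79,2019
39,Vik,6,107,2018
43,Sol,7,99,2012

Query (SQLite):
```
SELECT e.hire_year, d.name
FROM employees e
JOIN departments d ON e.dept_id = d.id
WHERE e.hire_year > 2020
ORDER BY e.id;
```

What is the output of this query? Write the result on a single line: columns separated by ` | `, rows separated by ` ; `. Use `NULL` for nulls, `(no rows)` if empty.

2023 | Research ; 2024 | Research ; 2021 | Research ; 2023 | Marketing ; 2024 | Marketing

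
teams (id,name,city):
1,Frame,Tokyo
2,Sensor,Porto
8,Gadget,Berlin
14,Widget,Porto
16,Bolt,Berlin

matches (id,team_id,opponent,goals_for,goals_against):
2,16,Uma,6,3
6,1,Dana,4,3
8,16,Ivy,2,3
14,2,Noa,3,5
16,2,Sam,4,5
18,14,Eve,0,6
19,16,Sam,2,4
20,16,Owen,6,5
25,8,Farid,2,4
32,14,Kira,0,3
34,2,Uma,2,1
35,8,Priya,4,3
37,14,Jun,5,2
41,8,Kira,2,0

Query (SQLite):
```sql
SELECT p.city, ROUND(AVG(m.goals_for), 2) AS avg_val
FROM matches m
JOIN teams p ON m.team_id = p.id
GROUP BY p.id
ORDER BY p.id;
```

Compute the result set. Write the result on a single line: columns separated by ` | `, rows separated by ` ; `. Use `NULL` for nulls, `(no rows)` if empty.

Join each matches row to its teams via team_id.
Group joined rows by teams.id; compute ROUND(AVG(m.goals_for), 2) per group.
  1: ids {6} → ROUND(AVG(m.goals_for), 2)=4
  2: ids {14, 16, 34} → ROUND(AVG(m.goals_for), 2)=3
  8: ids {25, 35, 41} → ROUND(AVG(m.goals_for), 2)=2.67
  14: ids {18, 32, 37} → ROUND(AVG(m.goals_for), 2)=1.67
  16: ids {2, 8, 19, 20} → ROUND(AVG(m.goals_for), 2)=4

Tokyo | 4 ; Porto | 3 ; Berlin | 2.67 ; Porto | 1.67 ; Berlin | 4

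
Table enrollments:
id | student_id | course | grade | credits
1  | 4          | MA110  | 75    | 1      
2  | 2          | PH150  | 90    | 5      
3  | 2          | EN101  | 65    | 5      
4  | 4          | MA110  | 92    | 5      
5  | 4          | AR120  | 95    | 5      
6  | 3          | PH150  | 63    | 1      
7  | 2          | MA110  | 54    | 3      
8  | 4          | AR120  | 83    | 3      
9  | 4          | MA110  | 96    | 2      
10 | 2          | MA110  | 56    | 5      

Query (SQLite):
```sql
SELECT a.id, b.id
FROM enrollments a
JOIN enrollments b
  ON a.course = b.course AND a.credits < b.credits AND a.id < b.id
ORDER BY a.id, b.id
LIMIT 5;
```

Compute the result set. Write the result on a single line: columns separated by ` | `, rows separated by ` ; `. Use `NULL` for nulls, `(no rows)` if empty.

1 | 4 ; 1 | 7 ; 1 | 9 ; 1 | 10 ; 7 | 10

Pairs (a,b) with same course, a.credits < b.credits, a.id < b.id.
course groups: AR120:{5,8} EN101:{3} MA110:{1,4,7,9,10} PH150:{2,6}
Ordered by (a.id, b.id); first 5.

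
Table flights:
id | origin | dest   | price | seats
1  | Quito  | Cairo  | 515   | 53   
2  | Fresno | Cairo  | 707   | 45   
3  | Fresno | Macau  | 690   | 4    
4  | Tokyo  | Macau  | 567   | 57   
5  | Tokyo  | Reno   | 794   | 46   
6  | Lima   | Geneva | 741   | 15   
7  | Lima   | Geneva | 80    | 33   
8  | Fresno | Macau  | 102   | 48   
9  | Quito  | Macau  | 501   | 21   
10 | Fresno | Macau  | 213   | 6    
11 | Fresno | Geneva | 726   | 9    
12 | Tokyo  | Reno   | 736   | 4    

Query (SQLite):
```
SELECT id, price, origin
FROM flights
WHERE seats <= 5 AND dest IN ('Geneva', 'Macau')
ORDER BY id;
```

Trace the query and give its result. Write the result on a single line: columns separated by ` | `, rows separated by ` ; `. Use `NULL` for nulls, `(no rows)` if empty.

seats <= 5: ids {3, 12}
dest IN ('Geneva', 'Macau'): ids {3, 4, 6, 7, 8, 9, 10, 11}
Combine with AND.

3 | 690 | Fresno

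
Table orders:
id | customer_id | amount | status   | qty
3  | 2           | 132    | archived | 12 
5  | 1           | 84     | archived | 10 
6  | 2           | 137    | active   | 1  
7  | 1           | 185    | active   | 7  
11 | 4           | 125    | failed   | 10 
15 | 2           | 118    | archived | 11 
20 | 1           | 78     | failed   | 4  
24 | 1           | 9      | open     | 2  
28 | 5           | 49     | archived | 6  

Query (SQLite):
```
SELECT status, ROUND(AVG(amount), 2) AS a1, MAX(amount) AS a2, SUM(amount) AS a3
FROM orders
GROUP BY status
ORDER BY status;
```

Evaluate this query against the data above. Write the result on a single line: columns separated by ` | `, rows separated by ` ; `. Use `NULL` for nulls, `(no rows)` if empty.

active | 161 | 185 | 322 ; archived | 95.75 | 132 | 383 ; failed | 101.5 | 125 | 203 ; open | 9 | 9 | 9

Group orders by status.
Per group compute: ROUND(AVG(amount), 2), MAX(amount), SUM(amount).
  active: ids {6, 7} → ROUND(AVG(amount), 2)=161, MAX(amount)=185, SUM(amount)=322
  archived: ids {3, 5, 15, 28} → ROUND(AVG(amount), 2)=95.75, MAX(amount)=132, SUM(amount)=383
  failed: ids {11, 20} → ROUND(AVG(amount), 2)=101.5, MAX(amount)=125, SUM(amount)=203
  open: ids {24} → ROUND(AVG(amount), 2)=9, MAX(amount)=9, SUM(amount)=9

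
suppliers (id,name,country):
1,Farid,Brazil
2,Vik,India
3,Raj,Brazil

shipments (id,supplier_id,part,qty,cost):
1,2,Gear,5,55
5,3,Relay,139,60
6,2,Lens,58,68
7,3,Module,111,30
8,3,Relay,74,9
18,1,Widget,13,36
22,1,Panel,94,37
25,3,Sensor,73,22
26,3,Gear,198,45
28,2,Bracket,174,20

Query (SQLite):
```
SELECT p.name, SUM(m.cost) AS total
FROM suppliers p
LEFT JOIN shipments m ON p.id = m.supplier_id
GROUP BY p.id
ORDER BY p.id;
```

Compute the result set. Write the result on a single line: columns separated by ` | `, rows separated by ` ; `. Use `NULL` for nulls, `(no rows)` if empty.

LEFT JOIN keeps every suppliers row; unmatched ones get NULL for shipments columns.
Group by suppliers.id and compute SUM(m.cost). SUM over an all-NULL group is NULL.
  1: ids {18, 22} → SUM(m.cost)=73
  2: ids {1, 6, 28} → SUM(m.cost)=143
  3: ids {5, 7, 8, 25, 26} → SUM(m.cost)=166

Farid | 73 ; Vik | 143 ; Raj | 166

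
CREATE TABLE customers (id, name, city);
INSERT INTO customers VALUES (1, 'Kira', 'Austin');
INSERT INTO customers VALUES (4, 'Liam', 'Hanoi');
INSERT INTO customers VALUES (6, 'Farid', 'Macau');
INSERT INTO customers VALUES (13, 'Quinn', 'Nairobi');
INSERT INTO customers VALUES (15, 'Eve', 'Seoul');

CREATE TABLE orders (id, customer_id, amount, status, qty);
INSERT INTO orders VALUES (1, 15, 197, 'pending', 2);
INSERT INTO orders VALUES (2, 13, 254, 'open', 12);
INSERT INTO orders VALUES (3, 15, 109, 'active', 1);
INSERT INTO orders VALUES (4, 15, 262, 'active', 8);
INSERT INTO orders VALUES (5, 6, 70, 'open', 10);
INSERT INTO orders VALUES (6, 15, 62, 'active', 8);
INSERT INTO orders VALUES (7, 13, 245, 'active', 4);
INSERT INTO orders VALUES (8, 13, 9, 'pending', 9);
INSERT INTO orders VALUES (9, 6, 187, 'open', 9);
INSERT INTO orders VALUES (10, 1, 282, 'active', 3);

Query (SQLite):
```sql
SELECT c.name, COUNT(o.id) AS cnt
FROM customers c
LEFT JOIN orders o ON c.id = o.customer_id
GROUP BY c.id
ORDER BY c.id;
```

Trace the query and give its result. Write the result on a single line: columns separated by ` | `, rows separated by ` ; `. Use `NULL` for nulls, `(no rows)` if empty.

Kira | 1 ; Liam | 0 ; Farid | 2 ; Quinn | 3 ; Eve | 4

LEFT JOIN keeps every customers row; unmatched ones get NULL for orders columns.
Group by customers.id and compute COUNT(o.id). COUNT(col) of an all-NULL group is 0.
  1: ids {10} → COUNT(o.id)=1
  4: ids {—} → COUNT(o.id)=0
  6: ids {5, 9} → COUNT(o.id)=2
  13: ids {2, 7, 8} → COUNT(o.id)=3
  15: ids {1, 3, 4, 6} → COUNT(o.id)=4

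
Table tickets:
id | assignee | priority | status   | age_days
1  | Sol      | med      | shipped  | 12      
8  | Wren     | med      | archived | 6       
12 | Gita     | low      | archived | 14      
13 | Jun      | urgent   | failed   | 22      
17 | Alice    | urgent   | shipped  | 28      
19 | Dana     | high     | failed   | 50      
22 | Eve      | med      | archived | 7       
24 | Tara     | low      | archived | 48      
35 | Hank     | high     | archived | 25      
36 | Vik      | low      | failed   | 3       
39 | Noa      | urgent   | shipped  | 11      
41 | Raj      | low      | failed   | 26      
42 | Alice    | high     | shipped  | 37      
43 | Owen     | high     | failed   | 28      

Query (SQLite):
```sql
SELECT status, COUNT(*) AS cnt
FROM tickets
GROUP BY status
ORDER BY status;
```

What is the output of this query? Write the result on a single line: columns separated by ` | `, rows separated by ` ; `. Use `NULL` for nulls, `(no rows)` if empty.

archived | 5 ; failed | 5 ; shipped | 4

Partition tickets by status; compute COUNT(*) within each group.
  archived: ids {8, 12, 22, 24, 35} → COUNT(*)=5
  failed: ids {13, 19, 36, 41, 43} → COUNT(*)=5
  shipped: ids {1, 17, 39, 42} → COUNT(*)=4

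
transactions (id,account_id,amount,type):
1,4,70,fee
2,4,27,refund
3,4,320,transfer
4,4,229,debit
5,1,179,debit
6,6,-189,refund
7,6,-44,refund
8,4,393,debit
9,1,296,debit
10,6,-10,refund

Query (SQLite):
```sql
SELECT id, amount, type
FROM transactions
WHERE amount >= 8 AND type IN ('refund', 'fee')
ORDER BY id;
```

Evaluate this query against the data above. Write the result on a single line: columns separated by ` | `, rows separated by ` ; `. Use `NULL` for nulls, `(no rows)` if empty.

amount >= 8: ids {1, 2, 3, 4, 5, 8, 9}
type IN ('refund', 'fee'): ids {1, 2, 6, 7, 10}
Combine with AND.

1 | 70 | fee ; 2 | 27 | refund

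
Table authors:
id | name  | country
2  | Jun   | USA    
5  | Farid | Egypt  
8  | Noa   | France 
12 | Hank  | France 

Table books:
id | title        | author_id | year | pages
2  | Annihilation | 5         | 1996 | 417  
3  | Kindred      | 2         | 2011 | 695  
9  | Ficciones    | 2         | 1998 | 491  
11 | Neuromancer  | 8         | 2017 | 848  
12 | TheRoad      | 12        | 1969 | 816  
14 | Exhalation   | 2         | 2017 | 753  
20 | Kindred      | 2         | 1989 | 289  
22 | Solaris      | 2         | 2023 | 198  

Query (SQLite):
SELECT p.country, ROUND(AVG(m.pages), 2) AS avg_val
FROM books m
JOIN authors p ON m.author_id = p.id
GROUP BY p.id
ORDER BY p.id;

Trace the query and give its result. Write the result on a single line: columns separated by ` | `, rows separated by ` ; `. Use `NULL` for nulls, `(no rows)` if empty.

Join each books row to its authors via author_id.
Group joined rows by authors.id; compute ROUND(AVG(m.pages), 2) per group.
  2: ids {3, 9, 14, 20, 22} → ROUND(AVG(m.pages), 2)=485.2
  5: ids {2} → ROUND(AVG(m.pages), 2)=417
  8: ids {11} → ROUND(AVG(m.pages), 2)=848
  12: ids {12} → ROUND(AVG(m.pages), 2)=816

USA | 485.2 ; Egypt | 417 ; France | 848 ; France | 816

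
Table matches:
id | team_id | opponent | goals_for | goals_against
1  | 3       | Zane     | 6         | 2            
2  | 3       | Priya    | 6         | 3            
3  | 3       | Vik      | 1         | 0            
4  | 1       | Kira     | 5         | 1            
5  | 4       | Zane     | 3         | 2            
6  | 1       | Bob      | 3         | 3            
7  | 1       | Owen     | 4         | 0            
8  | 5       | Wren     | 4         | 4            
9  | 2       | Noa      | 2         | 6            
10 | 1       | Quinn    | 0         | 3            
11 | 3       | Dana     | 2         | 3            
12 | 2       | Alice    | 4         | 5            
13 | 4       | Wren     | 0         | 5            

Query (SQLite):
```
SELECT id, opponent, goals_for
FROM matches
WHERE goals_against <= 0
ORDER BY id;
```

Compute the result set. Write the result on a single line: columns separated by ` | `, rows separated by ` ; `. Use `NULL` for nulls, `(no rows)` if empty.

3 | Vik | 1 ; 7 | Owen | 4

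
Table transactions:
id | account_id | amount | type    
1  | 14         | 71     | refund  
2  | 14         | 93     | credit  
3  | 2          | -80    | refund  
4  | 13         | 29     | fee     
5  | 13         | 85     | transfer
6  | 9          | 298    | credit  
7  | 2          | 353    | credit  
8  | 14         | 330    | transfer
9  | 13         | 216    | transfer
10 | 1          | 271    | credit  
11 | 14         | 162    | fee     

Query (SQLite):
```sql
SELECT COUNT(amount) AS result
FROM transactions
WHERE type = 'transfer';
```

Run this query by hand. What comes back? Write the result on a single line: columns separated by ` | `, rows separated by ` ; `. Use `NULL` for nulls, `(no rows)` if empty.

3

Rows where type='transfer' → amount values: [85, 330, 216].
COUNT(amount) counts non-NULL values → 3.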